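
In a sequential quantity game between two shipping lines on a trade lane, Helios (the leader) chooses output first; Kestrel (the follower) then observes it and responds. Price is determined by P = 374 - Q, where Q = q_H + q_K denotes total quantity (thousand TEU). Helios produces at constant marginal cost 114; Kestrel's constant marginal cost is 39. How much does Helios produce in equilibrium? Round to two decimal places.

The follower Kestrel best-responds to any q_H: π_K = (374 - Q)q_K - 39q_K.
Setting the follower's marginal profit to zero, 335 - q_H - 2q_K = 0, i.e. q_K = (335 - q_H)/2.
Helios substitutes q_K(q_H) into its own profit: π_H = q_H(374 - q_H - (335 - q_H)/2) - 114q_H = (413/2 - (1/2)q_H)q_H - 114q_H.
Leader FOC: 185/2 - q_H = 0, so q_H = 185/2.
Then q_K = (335 - 185/2)/2 = 485/4.

92.50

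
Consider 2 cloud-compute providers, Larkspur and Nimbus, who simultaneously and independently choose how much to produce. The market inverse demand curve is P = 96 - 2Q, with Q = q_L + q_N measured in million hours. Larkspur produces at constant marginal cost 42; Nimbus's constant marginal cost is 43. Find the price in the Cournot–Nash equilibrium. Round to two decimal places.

Larkspur's profit: π_L = (96 - 2Q)q_L - (42q_L). Setting ∂π_L/∂q_L = 0: 54 - 4q_L - 2(q_N) = 0.
Nimbus's profit: π_N = (96 - 2Q)q_N - (43q_N). Setting ∂π_N/∂q_N = 0: 53 - 4q_N - 2(q_L) = 0.
Best responses: q_L = (54 - 2q_N)/4, q_N = (53 - 2q_L)/4.
Substituting one into the other gives q_L = 55/6 and q_N = 26/3.
Total output Q = 107/6, so price P = 96 - 2·(107/6) = 181/3.

60.33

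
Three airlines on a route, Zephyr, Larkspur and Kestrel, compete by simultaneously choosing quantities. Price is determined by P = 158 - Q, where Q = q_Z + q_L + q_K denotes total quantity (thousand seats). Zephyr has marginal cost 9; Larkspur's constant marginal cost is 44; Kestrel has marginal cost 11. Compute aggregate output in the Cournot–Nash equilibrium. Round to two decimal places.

102.50

Zephyr's profit: π_Z = (158 - Q)q_Z - (9q_Z). Setting ∂π_Z/∂q_Z = 0: 149 - 2q_Z - (q_L + q_K) = 0.
Larkspur's first-order condition: 114 - 2q_L - (q_Z + q_K) = 0.
Kestrel's first-order condition: 147 - 2q_K - (q_Z + q_L) = 0.
Summing all 3 equations gives 410 − 4Q = 0, hence Q = 205/2.
Back-substituting: q_Z = (149 − 205/2) = 93/2, q_L = (114 − 205/2) = 23/2, q_K = (147 − 205/2) = 89/2.
Total output Q = 93/2 + 23/2 + 89/2 = 205/2.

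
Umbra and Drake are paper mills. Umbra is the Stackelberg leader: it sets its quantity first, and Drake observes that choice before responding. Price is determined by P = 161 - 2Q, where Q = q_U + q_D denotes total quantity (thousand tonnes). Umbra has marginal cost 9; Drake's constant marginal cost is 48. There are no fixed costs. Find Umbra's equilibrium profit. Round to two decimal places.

2280.06

The follower Drake best-responds to any q_U: π_D = (161 - 2Q)q_D - 48q_D.
∂π_D/∂q_D = 113 - 2q_U - 4q_D = 0 gives the reaction function q_D = (113 - 2q_U)/4.
The leader anticipates this reaction. Substituting into P = 161 - 2Q gives P = 209/2 - q_U, so π_U = (209/2 - q_U)q_U - 9q_U.
Maximising: ∂π_U/∂q_U = 191/2 - 2q_U = 0, giving q_U = 191/4.
Then q_D = (113 - 2·(191/4))/4 = 35/8.
Price P = 161 - 2·(417/8) = 227/4.
Umbra's profit: (227/4 - 9)·(191/4) = 2280.0625.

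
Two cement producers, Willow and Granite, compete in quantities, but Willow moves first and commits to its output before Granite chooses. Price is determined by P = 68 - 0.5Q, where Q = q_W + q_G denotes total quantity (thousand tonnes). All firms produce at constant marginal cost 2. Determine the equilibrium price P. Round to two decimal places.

18.50

Solve by backward induction. Given q_W, the follower Granite maximises π_G = (68 - (1/2)q_W - (1/2)q_G)q_G - 2q_G.
Follower FOC: 66 - (1/2)q_W - q_G = 0, so q_G(q_W) = (66 - (1/2)q_W).
The leader anticipates this reaction. Substituting into P = 68 - 0.5Q gives P = 35 - (1/4)q_W, so π_W = (35 - (1/4)q_W)q_W - 2q_W.
Leader FOC: 33 - (1/2)q_W = 0, so q_W = 66.
Then q_G = (66 - (1/2)·66) = 33.
Total output Q = 99, so price P = 68 - (1/2)·99 = 37/2.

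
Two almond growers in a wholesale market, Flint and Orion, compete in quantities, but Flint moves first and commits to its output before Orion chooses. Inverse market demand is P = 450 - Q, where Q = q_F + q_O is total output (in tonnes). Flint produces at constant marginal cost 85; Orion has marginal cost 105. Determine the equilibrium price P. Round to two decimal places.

Solve by backward induction. Given q_F, the follower Orion maximises π_O = (450 - q_F - q_O)q_O - 105q_O.
Setting the follower's marginal profit to zero, 345 - q_F - 2q_O = 0, i.e. q_O = (345 - q_F)/2.
The leader anticipates this reaction. Substituting into P = 450 - Q gives P = 555/2 - (1/2)q_F, so π_F = (555/2 - (1/2)q_F)q_F - 85q_F.
Leader FOC: 385/2 - q_F = 0, so q_F = 385/2.
Then q_O = (345 - 385/2)/2 = 305/4.
Total output Q = 1075/4, so price P = 450 - 1075/4 = 725/4.

181.25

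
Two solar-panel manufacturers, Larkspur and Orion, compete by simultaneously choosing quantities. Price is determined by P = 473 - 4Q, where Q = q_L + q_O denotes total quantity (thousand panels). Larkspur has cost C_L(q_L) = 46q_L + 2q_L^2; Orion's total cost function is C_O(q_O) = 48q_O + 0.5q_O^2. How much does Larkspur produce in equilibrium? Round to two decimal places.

Larkspur's profit: π_L = (473 - 4Q)q_L - (46q_L + 2q_L²). Setting ∂π_L/∂q_L = 0: 427 - 12q_L - 4(q_O) = 0.
Orion's profit: π_O = (473 - 4Q)q_O - (48q_O + (1/2)q_O²). Setting ∂π_O/∂q_O = 0: 425 - 9q_O - 4(q_L) = 0.
Best responses: q_L = (427 - 4q_O)/12, q_O = (425 - 4q_L)/9.
Substituting one into the other gives q_L = 23.2935 and q_O = 848/23.

23.29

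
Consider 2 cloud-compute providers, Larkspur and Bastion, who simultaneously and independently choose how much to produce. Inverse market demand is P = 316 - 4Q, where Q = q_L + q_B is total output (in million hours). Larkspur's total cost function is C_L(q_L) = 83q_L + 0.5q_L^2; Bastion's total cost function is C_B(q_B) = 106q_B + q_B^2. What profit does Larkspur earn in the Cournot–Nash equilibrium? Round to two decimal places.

1824.41

Larkspur's profit: π_L = (316 - 4Q)q_L - (83q_L + (1/2)q_L²). Setting ∂π_L/∂q_L = 0: 233 - 9q_L - 4(q_B) = 0.
Bastion's first-order condition: 210 - 10q_B - 4(q_L) = 0.
Rearranging gives the reaction functions q_L = (233 - 4q_B)/9 and q_B = (210 - 4q_L)/10.
Substituting one into the other gives q_L = 745/37 and q_B = 479/37.
Price P = 316 - 4·(1224/37) = 183.6757.
Larkspur's profit: 183.6757·(745/37) - 83·(745/37) - (1/2)(745/37)² = 1824.4065.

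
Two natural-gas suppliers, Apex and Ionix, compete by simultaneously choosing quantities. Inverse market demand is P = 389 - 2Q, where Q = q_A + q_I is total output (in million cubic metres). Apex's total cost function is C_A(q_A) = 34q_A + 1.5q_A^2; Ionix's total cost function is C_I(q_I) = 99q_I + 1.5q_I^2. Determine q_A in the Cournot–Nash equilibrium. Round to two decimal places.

Apex's profit: π_A = (389 - 2Q)q_A - (34q_A + (3/2)q_A²). Setting ∂π_A/∂q_A = 0: 355 - 7q_A - 2(q_I) = 0.
Ionix's first-order condition: 290 - 7q_I - 2(q_A) = 0.
Rearranging gives the reaction functions q_A = (355 - 2q_I)/7 and q_I = (290 - 2q_A)/7.
Solving the pair: q_A = 127/3, q_I = 88/3.

42.33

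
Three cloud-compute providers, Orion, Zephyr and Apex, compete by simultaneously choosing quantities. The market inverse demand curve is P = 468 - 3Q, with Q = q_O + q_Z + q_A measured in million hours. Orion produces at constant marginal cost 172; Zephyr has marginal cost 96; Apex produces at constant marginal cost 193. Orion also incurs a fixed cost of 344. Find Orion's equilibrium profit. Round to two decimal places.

866.02

Orion's profit: π_O = (468 - 3Q)q_O - (172q_O). Setting ∂π_O/∂q_O = 0: 296 - 6q_O - 3(q_Z + q_A) = 0.
Zephyr's profit: π_Z = (468 - 3Q)q_Z - (96q_Z). Setting ∂π_Z/∂q_Z = 0: 372 - 6q_Z - 3(q_O + q_A) = 0.
Apex's first-order condition: 275 - 6q_A - 3(q_O + q_Z) = 0.
Adding the 3 conditions: 943 − 6Q − 6Q = 0, i.e. Q = 943/12.
Back-substituting: q_O = (296 − 943/4)/3 = 241/12, q_Z = (372 − 943/4)/3 = 545/12, q_A = (275 − 943/4)/3 = 157/12.
Price P = 468 - 3·(943/12) = 929/4.
Orion's profit: (929/4 - 172)·(241/12) - 344 = 866.0208.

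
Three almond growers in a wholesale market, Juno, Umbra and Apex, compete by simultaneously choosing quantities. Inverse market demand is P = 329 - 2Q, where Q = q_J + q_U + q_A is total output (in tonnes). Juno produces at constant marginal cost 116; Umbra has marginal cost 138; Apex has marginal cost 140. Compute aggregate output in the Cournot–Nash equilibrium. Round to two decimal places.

Juno's profit: π_J = (329 - 2Q)q_J - (116q_J). Setting ∂π_J/∂q_J = 0: 213 - 4q_J - 2(q_U + q_A) = 0.
Umbra's profit: π_U = (329 - 2Q)q_U - (138q_U). Setting ∂π_U/∂q_U = 0: 191 - 4q_U - 2(q_J + q_A) = 0.
Apex's profit: π_A = (329 - 2Q)q_A - (140q_A). Setting ∂π_A/∂q_A = 0: 189 - 4q_A - 2(q_J + q_U) = 0.
Adding the 3 first-order conditions: 593 − 8Q = 0, so Q = 593/8.
Back-substituting: q_J = (213 − 593/4)/2 = 259/8, q_U = (191 − 593/4)/2 = 171/8, q_A = (189 − 593/4)/2 = 163/8.
Total output Q = 259/8 + 171/8 + 163/8 = 593/8.

74.13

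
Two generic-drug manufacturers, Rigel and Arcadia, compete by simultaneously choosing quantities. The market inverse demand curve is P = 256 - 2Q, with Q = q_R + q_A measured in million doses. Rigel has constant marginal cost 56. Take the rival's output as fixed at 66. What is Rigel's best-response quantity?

With the rival's output fixed at 66, Rigel's profit is π_R = (256 - 2·66 - 2q_R)q_R - (56q_R) = (124 - 2q_R)q_R - (56q_R).
∂π_R/∂q_R = 68 - 4q_R = 0, so q_R = 17.

17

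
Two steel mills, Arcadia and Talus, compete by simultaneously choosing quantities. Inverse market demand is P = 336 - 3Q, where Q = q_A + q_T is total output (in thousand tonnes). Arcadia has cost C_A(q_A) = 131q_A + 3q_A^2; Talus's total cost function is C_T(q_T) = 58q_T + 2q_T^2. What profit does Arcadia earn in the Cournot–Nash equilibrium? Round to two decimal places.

Arcadia's profit: π_A = (336 - 3Q)q_A - (131q_A + 3q_A²). Setting ∂π_A/∂q_A = 0: 205 - 12q_A - 3(q_T) = 0.
Talus's first-order condition: 278 - 10q_T - 3(q_A) = 0.
Rearranging gives the reaction functions q_A = (205 - 3q_T)/12 and q_T = (278 - 3q_A)/10.
Solving the pair: q_A = 1216/111, q_T = 907/37.
Price P = 336 - 3·35.4685 = 229.5946.
Arcadia's profit: 229.5946·(1216/111) - 131·(1216/111) - 3(1216/111)² = 720.0662.

720.07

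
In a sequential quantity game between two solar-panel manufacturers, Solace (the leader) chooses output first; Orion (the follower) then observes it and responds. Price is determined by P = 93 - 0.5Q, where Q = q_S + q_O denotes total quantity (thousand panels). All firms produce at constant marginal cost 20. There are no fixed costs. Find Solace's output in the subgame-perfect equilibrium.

73

Solve by backward induction. Given q_S, the follower Orion maximises π_O = (93 - (1/2)q_S - (1/2)q_O)q_O - 20q_O.
Setting the follower's marginal profit to zero, 73 - (1/2)q_S - q_O = 0, i.e. q_O = (73 - (1/2)q_S).
The leader anticipates this reaction. Substituting into P = 93 - 0.5Q gives P = 113/2 - (1/4)q_S, so π_S = (113/2 - (1/4)q_S)q_S - 20q_S.
The leader's first-order condition 73/2 - (1/2)q_S = 0 yields q_S = 73.
Then q_O = (73 - (1/2)·73) = 73/2.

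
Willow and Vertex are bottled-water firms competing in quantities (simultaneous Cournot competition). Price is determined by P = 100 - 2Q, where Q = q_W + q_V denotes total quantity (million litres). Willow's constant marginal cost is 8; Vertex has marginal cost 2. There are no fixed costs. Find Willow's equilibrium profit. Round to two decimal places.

410.89

Willow's profit: π_W = (100 - 2Q)q_W - (8q_W). Setting ∂π_W/∂q_W = 0: 92 - 4q_W - 2(q_V) = 0.
Vertex's first-order condition: 98 - 4q_V - 2(q_W) = 0.
Best responses: q_W = (92 - 2q_V)/4, q_V = (98 - 2q_W)/4.
Substituting one into the other gives q_W = 43/3 and q_V = 52/3.
Price P = 100 - 2·(95/3) = 110/3.
Willow's profit: (110/3 - 8)·(43/3) = 410.8889.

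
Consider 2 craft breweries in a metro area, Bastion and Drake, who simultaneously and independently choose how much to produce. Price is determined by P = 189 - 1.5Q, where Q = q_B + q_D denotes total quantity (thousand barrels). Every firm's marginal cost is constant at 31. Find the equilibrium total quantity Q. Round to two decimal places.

A representative firm's profit is π_i = q_i(189 - 1.5Q) - 31q_i.
First-order condition (treating rivals' output as given): 158 - 3q_i - (3/2)q_j = 0.
By symmetry each firm produces the same amount; substituting q_j = q_i yields q_i = 158/(9/2) = 316/9.
Total output Q = 316/9 + 316/9 = 632/9.

70.22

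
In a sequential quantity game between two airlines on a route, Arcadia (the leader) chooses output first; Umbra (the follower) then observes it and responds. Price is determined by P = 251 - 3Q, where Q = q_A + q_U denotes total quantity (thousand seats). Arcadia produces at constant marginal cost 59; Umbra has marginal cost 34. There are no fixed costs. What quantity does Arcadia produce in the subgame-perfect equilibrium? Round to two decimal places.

Solve by backward induction. Given q_A, the follower Umbra maximises π_U = (251 - 3q_A - 3q_U)q_U - 34q_U.
Follower FOC: 217 - 3q_A - 6q_U = 0, so q_U(q_A) = (217 - 3q_A)/6.
Arcadia substitutes q_U(q_A) into its own profit: π_A = q_A(251 - 3q_A - (217 - 3q_A)/2) - 59q_A = (285/2 - (3/2)q_A)q_A - 59q_A.
Maximising: ∂π_A/∂q_A = 167/2 - 3q_A = 0, giving q_A = 167/6.
Then q_U = (217 - 3·(167/6))/6 = 89/4.

27.83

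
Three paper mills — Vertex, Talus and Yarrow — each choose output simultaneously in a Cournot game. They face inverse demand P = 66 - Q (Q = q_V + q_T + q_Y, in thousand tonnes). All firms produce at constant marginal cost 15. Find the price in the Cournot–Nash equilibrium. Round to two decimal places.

27.75

A representative firm's profit is π_i = q_i(66 - Q) - 15q_i.
First-order condition (treating rivals' output as given): 51 - 2q_i - Σ_{j≠i} q_j = 0.
With identical firms every q_j equals q_i, so Σ_{j≠i} q_j = 2q_i and 51 = 4q_i, giving q_i = 51/4.
Total output Q = 153/4, so price P = 66 - 153/4 = 111/4.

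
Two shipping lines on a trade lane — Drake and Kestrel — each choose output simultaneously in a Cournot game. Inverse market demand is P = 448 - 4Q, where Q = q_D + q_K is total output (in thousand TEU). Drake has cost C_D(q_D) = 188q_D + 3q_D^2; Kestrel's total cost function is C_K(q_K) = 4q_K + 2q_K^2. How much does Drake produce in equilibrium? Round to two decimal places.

Drake's profit: π_D = (448 - 4Q)q_D - (188q_D + 3q_D²). Setting ∂π_D/∂q_D = 0: 260 - 14q_D - 4(q_K) = 0.
Kestrel's profit: π_K = (448 - 4Q)q_K - (4q_K + 2q_K²). Setting ∂π_K/∂q_K = 0: 444 - 12q_K - 4(q_D) = 0.
Rearranging gives the reaction functions q_D = (260 - 4q_K)/14 and q_K = (444 - 4q_D)/12.
Solving the pair: q_D = 168/19, q_K = 647/19.

8.84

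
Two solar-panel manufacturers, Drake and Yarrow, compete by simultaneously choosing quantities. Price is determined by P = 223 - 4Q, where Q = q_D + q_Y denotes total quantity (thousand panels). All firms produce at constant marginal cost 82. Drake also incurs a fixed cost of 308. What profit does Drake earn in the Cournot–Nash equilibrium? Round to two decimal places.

244.25

A representative firm's profit is π_i = q_i(223 - 4Q) - 82q_i.
Setting ∂π_i/∂q_i = 0 with rivals' quantities fixed: 141 - 8q_i - 4q_j = 0.
With identical firms every q_j equals q_i, so q_j = q_i and 141 = 12q_i, giving q_i = 47/4.
Price P = 223 - 4·(47/2) = 129.
Drake's profit: (129 - 82)·(47/4) - 308 = 977/4.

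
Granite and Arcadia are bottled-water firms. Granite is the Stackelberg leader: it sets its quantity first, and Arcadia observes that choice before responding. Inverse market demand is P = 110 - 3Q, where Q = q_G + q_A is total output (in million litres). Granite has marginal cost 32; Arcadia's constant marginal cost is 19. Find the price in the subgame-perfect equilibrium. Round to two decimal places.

48.25

The follower Arcadia best-responds to any q_G: π_A = (110 - 3Q)q_A - 19q_A.
Setting the follower's marginal profit to zero, 91 - 3q_G - 6q_A = 0, i.e. q_A = (91 - 3q_G)/6.
Granite substitutes q_A(q_G) into its own profit: π_G = q_G(110 - 3q_G - (91 - 3q_G)/2) - 32q_G = (129/2 - (3/2)q_G)q_G - 32q_G.
The leader's first-order condition 65/2 - 3q_G = 0 yields q_G = 65/6.
Then q_A = (91 - 3·(65/6))/6 = 39/4.
Total output Q = 247/12, so price P = 110 - 3·(247/12) = 193/4.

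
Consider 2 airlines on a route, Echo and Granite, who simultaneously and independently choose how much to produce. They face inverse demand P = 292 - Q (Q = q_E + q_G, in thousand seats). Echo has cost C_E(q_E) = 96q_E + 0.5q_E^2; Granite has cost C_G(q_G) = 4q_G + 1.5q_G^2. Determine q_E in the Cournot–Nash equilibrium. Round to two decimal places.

49.43

Echo's profit: π_E = (292 - Q)q_E - (96q_E + (1/2)q_E²). Setting ∂π_E/∂q_E = 0: 196 - 3q_E - (q_G) = 0.
Granite's first-order condition: 288 - 5q_G - (q_E) = 0.
Best responses: q_E = (196 - q_G)/3, q_G = (288 - q_E)/5.
Solving the pair: q_E = 346/7, q_G = 334/7.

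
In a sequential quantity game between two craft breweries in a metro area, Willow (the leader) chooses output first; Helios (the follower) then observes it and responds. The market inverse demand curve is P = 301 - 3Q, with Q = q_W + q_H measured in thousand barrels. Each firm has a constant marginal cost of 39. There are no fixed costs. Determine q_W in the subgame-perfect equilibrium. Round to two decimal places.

Solve by backward induction. Given q_W, the follower Helios maximises π_H = (301 - 3q_W - 3q_H)q_H - 39q_H.
∂π_H/∂q_H = 262 - 3q_W - 6q_H = 0 gives the reaction function q_H = (262 - 3q_W)/6.
The leader anticipates this reaction. Substituting into P = 301 - 3Q gives P = 170 - (3/2)q_W, so π_W = (170 - (3/2)q_W)q_W - 39q_W.
Maximising: ∂π_W/∂q_W = 131 - 3q_W = 0, giving q_W = 131/3.
Then q_H = (262 - 3·(131/3))/6 = 131/6.

43.67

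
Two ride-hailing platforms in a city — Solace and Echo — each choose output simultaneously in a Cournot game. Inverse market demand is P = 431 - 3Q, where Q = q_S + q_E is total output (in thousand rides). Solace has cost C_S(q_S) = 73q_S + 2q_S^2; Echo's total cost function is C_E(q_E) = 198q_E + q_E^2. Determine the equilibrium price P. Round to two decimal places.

286.45

Solace's profit: π_S = (431 - 3Q)q_S - (73q_S + 2q_S²). Setting ∂π_S/∂q_S = 0: 358 - 10q_S - 3(q_E) = 0.
Echo's first-order condition: 233 - 8q_E - 3(q_S) = 0.
So q_S = (358 - 3q_E)/10 and q_E = (233 - 3q_S)/8.
Substituting one into the other gives q_S = 30.4930 and q_E = 1256/71.
Total output Q = 48.1831, so price P = 431 - 3·48.1831 = 286.4507.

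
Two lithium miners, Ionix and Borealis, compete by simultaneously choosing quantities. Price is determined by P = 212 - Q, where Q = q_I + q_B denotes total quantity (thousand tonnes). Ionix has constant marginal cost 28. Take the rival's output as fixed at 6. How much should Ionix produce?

89

With the rival's output fixed at 6, Ionix's profit is π_I = (212 - 6 - q_I)q_I - (28q_I) = (206 - q_I)q_I - (28q_I).
∂π_I/∂q_I = 178 - 2q_I = 0, so q_I = 89.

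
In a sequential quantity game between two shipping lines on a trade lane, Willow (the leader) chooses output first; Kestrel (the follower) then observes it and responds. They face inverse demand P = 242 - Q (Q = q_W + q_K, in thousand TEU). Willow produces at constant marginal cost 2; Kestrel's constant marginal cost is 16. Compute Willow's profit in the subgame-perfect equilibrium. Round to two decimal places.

8064.50

The follower Kestrel best-responds to any q_W: π_K = (242 - Q)q_K - 16q_K.
∂π_K/∂q_K = 226 - q_W - 2q_K = 0 gives the reaction function q_K = (226 - q_W)/2.
Willow substitutes q_K(q_W) into its own profit: π_W = q_W(242 - q_W - (226 - q_W)/2) - 2q_W = (129 - (1/2)q_W)q_W - 2q_W.
Leader FOC: 127 - q_W = 0, so q_W = 127.
Then q_K = (226 - 127)/2 = 99/2.
Price P = 242 - 353/2 = 131/2.
Willow's profit: (131/2 - 2)·127 = 8064.5000.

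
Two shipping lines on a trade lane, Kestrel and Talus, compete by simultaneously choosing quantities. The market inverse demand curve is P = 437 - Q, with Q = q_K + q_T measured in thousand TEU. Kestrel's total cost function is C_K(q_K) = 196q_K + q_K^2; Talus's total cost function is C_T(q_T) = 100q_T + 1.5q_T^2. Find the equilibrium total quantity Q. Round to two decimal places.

103.95

Kestrel's profit: π_K = (437 - Q)q_K - (196q_K + q_K²). Setting ∂π_K/∂q_K = 0: 241 - 4q_K - (q_T) = 0.
Talus's first-order condition: 337 - 5q_T - (q_K) = 0.
So q_K = (241 - q_T)/4 and q_T = (337 - q_K)/5.
Solving the pair: q_K = 868/19, q_T = 1107/19.
Total output Q = 868/19 + 1107/19 = 1975/19.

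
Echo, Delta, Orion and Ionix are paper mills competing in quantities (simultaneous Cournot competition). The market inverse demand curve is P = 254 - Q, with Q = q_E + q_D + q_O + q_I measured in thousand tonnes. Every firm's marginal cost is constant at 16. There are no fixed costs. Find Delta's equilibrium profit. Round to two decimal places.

2265.76

A representative firm's profit is π_i = q_i(254 - Q) - 16q_i.
First-order condition (treating rivals' output as given): 238 - 2q_i - Σ_{j≠i} q_j = 0.
By symmetry each firm produces the same amount; substituting Σ_{j≠i} q_j = 3q_i yields q_i = 238/5.
Price P = 254 - 952/5 = 318/5.
Delta's profit: (318/5 - 16)·(238/5) = 2265.7600.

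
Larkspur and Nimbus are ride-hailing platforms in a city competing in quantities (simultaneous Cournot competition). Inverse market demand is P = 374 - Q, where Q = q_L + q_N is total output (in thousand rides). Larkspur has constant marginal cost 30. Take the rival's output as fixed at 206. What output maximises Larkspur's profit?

69

With the rival's output fixed at 206, Larkspur's profit is π_L = (374 - 206 - q_L)q_L - (30q_L) = (168 - q_L)q_L - (30q_L).
∂π_L/∂q_L = 138 - 2q_L = 0, so q_L = 69.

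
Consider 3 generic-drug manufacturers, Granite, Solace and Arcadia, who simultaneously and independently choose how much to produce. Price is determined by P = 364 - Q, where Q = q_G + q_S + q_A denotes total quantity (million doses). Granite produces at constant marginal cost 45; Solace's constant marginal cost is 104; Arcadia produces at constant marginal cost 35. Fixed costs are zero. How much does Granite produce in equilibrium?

92

Granite's profit: π_G = (364 - Q)q_G - (45q_G). Setting ∂π_G/∂q_G = 0: 319 - 2q_G - (q_S + q_A) = 0.
Solace's profit: π_S = (364 - Q)q_S - (104q_S). Setting ∂π_S/∂q_S = 0: 260 - 2q_S - (q_G + q_A) = 0.
Arcadia's profit: π_A = (364 - Q)q_A - (35q_A). Setting ∂π_A/∂q_A = 0: 329 - 2q_A - (q_G + q_S) = 0.
Adding the 3 conditions: 908 − 2Q − 2Q = 0, i.e. Q = 227.
Back-substituting: q_G = (319 − 227) = 92, q_S = (260 − 227) = 33, q_A = (329 − 227) = 102.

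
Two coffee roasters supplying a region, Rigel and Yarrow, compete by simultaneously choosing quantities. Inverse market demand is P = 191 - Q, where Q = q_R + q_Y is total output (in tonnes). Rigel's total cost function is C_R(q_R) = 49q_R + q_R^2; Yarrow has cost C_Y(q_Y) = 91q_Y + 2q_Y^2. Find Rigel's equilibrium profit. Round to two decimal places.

Rigel's profit: π_R = (191 - Q)q_R - (49q_R + q_R²). Setting ∂π_R/∂q_R = 0: 142 - 4q_R - (q_Y) = 0.
Yarrow's first-order condition: 100 - 6q_Y - (q_R) = 0.
So q_R = (142 - q_Y)/4 and q_Y = (100 - q_R)/6.
Substituting one into the other gives q_R = 752/23 and q_Y = 258/23.
Price P = 191 - 1010/23 = 147.0870.
Rigel's profit: 147.0870·(752/23) - 49·(752/23) - (752/23)² = 2138.0113.

2138.01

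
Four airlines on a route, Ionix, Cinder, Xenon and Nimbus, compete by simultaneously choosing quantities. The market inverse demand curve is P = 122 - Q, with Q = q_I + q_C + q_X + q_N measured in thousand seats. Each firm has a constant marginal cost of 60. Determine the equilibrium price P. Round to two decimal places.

72.40

A representative firm's profit is π_i = q_i(122 - Q) - 60q_i.
First-order condition (treating rivals' output as given): 62 - 2q_i - Σ_{j≠i} q_j = 0.
With identical firms every q_j equals q_i, so Σ_{j≠i} q_j = 3q_i and 62 = 5q_i, giving q_i = 62/5.
Total output Q = 248/5, so price P = 122 - 248/5 = 362/5.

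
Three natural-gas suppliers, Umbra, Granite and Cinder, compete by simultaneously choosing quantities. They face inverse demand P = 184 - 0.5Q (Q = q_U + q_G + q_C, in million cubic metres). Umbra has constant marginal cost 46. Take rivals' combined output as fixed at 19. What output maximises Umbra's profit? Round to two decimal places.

128.50

With rivals' combined output fixed at 19, Umbra's profit is π_U = (184 - (1/2)·19 - (1/2)q_U)q_U - (46q_U) = (349/2 - (1/2)q_U)q_U - (46q_U).
∂π_U/∂q_U = 257/2 - q_U = 0, so q_U = 257/2.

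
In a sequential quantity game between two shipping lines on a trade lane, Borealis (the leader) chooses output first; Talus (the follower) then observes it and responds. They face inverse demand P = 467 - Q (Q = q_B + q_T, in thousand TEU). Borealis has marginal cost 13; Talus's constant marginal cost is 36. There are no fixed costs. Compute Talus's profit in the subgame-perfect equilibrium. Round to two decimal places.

The follower Talus best-responds to any q_B: π_T = (467 - Q)q_T - 36q_T.
Setting the follower's marginal profit to zero, 431 - q_B - 2q_T = 0, i.e. q_T = (431 - q_B)/2.
The leader anticipates this reaction. Substituting into P = 467 - Q gives P = 503/2 - (1/2)q_B, so π_B = (503/2 - (1/2)q_B)q_B - 13q_B.
Leader FOC: 477/2 - q_B = 0, so q_B = 477/2.
Then q_T = (431 - 477/2)/2 = 385/4.
Price P = 467 - 1339/4 = 529/4.
Talus's profit: (529/4 - 36)·(385/4) = 9264.0625.

9264.06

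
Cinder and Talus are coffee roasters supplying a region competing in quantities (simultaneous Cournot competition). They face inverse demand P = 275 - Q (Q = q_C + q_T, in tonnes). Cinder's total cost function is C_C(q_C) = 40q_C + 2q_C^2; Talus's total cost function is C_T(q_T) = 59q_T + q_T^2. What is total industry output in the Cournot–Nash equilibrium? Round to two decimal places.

77.61

Cinder's profit: π_C = (275 - Q)q_C - (40q_C + 2q_C²). Setting ∂π_C/∂q_C = 0: 235 - 6q_C - (q_T) = 0.
Talus's first-order condition: 216 - 4q_T - (q_C) = 0.
Rearranging gives the reaction functions q_C = (235 - q_T)/6 and q_T = (216 - q_C)/4.
Solving the pair: q_C = 724/23, q_T = 1061/23.
Total output Q = 724/23 + 1061/23 = 1785/23.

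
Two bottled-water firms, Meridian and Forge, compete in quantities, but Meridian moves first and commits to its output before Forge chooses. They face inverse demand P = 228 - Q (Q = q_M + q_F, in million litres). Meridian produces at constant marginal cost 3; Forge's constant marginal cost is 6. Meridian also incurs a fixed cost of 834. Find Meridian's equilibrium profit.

5664

Solve by backward induction. Given q_M, the follower Forge maximises π_F = (228 - q_M - q_F)q_F - 6q_F.
∂π_F/∂q_F = 222 - q_M - 2q_F = 0 gives the reaction function q_F = (222 - q_M)/2.
The leader anticipates this reaction. Substituting into P = 228 - Q gives P = 117 - (1/2)q_M, so π_M = (117 - (1/2)q_M)q_M - 3q_M.
Maximising: ∂π_M/∂q_M = 114 - q_M = 0, giving q_M = 114.
Then q_F = (222 - 114)/2 = 54.
Price P = 228 - 168 = 60.
Meridian's profit: (60 - 3)·114 - 834 = 5664.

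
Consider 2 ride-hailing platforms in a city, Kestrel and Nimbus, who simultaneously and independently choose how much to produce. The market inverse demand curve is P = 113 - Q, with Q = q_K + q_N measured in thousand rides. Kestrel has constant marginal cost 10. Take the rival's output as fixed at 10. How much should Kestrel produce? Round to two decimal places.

46.50

With the rival's output fixed at 10, Kestrel's profit is π_K = (113 - 10 - q_K)q_K - (10q_K) = (103 - q_K)q_K - (10q_K).
∂π_K/∂q_K = 93 - 2q_K = 0, so q_K = 93/2.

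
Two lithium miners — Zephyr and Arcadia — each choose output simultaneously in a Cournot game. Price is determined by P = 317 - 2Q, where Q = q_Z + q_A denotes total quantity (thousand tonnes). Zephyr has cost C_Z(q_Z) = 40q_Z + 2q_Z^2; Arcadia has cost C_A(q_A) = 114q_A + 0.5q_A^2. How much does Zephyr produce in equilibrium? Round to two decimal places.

Zephyr's profit: π_Z = (317 - 2Q)q_Z - (40q_Z + 2q_Z²). Setting ∂π_Z/∂q_Z = 0: 277 - 8q_Z - 2(q_A) = 0.
Arcadia's first-order condition: 203 - 5q_A - 2(q_Z) = 0.
Best responses: q_Z = (277 - 2q_A)/8, q_A = (203 - 2q_Z)/5.
Substituting one into the other gives q_Z = 979/36 and q_A = 535/18.

27.19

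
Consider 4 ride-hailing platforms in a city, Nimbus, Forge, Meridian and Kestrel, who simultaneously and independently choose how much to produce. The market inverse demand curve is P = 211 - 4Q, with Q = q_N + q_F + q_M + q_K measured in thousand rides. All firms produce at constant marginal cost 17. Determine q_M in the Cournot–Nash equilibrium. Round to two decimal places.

9.70

A representative firm's profit is π_i = q_i(211 - 4Q) - 17q_i.
First-order condition (treating rivals' output as given): 194 - 8q_i - 4·Σ_{j≠i} q_j = 0.
By symmetry each firm produces the same amount; substituting Σ_{j≠i} q_j = 3q_i yields q_i = 194/20 = 97/10.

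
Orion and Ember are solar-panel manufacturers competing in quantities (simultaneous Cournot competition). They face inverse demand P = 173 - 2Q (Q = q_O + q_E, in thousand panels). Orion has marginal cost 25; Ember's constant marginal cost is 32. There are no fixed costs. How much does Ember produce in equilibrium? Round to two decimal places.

22.33

Orion's profit: π_O = (173 - 2Q)q_O - (25q_O). Setting ∂π_O/∂q_O = 0: 148 - 4q_O - 2(q_E) = 0.
Ember's first-order condition: 141 - 4q_E - 2(q_O) = 0.
Best responses: q_O = (148 - 2q_E)/4, q_E = (141 - 2q_O)/4.
Solving the pair: q_O = 155/6, q_E = 67/3.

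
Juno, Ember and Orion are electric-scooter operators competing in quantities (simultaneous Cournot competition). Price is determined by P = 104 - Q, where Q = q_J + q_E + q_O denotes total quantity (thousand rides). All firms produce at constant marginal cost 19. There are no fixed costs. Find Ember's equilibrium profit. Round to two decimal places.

451.56

Each firm earns π_i = (104 - Q)q_i - 19q_i.
Setting ∂π_i/∂q_i = 0 with rivals' quantities fixed: 85 - 2q_i - Σ_{j≠i} q_j = 0.
With identical firms every q_j equals q_i, so Σ_{j≠i} q_j = 2q_i and 85 = 4q_i, giving q_i = 85/4.
Price P = 104 - 255/4 = 161/4.
Ember's profit: (161/4 - 19)·(85/4) = 451.5625.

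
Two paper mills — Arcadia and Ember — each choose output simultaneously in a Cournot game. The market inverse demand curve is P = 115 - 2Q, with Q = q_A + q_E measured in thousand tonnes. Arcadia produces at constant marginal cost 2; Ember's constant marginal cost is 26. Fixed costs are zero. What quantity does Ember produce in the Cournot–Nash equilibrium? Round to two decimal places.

Arcadia's profit: π_A = (115 - 2Q)q_A - (2q_A). Setting ∂π_A/∂q_A = 0: 113 - 4q_A - 2(q_E) = 0.
Ember's profit: π_E = (115 - 2Q)q_E - (26q_E). Setting ∂π_E/∂q_E = 0: 89 - 4q_E - 2(q_A) = 0.
Best responses: q_A = (113 - 2q_E)/4, q_E = (89 - 2q_A)/4.
Substituting one into the other gives q_A = 137/6 and q_E = 65/6.

10.83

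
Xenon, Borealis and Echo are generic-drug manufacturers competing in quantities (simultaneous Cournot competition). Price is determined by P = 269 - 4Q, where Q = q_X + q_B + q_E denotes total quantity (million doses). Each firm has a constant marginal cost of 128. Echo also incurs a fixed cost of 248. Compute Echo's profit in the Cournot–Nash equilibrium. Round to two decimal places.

Each firm earns π_i = (269 - 4Q)q_i - 128q_i.
First-order condition (treating rivals' output as given): 141 - 8q_i - 4·Σ_{j≠i} q_j = 0.
With identical firms every q_j equals q_i, so Σ_{j≠i} q_j = 2q_i and 141 = 16q_i, giving q_i = 141/16.
Price P = 269 - 4·(423/16) = 653/4.
Echo's profit: (653/4 - 128)·(141/16) - 248 = 62.6406.

62.64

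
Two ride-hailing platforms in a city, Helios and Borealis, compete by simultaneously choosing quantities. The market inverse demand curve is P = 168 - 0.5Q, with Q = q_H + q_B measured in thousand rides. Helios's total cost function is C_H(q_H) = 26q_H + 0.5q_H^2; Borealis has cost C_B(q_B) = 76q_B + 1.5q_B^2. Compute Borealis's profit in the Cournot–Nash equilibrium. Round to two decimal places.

Helios's profit: π_H = (168 - 0.5Q)q_H - (26q_H + (1/2)q_H²). Setting ∂π_H/∂q_H = 0: 142 - 2q_H - (1/2)(q_B) = 0.
Borealis's first-order condition: 92 - 4q_B - (1/2)(q_H) = 0.
Best responses: q_H = (142 - (1/2)q_B)/2, q_B = (92 - (1/2)q_H)/4.
Substituting one into the other gives q_H = 67.3548 and q_B = 452/31.
Price P = 168 - (1/2)·81.9355 = 127.0323.
Borealis's profit: 127.0323·(452/31) - 76·(452/31) - (3/2)(452/31)² = 425.1904.

425.19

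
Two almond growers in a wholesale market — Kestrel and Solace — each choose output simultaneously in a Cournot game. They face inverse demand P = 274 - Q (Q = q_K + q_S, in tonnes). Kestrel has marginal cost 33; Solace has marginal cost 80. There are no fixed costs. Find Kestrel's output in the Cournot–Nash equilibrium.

96

Kestrel's profit: π_K = (274 - Q)q_K - (33q_K). Setting ∂π_K/∂q_K = 0: 241 - 2q_K - (q_S) = 0.
Solace's profit: π_S = (274 - Q)q_S - (80q_S). Setting ∂π_S/∂q_S = 0: 194 - 2q_S - (q_K) = 0.
So q_K = (241 - q_S)/2 and q_S = (194 - q_K)/2.
Substituting one into the other gives q_K = 96 and q_S = 49.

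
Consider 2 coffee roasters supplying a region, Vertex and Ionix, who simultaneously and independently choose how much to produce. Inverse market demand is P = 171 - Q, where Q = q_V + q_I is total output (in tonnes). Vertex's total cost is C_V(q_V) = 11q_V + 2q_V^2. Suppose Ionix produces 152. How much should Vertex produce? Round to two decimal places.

With the rival's output fixed at 152, Vertex's profit is π_V = (171 - 152 - q_V)q_V - (11q_V + 2q_V²) = (19 - q_V)q_V - (11q_V + 2q_V²).
∂π_V/∂q_V = 8 - 6q_V = 0, so q_V = 4/3.

1.33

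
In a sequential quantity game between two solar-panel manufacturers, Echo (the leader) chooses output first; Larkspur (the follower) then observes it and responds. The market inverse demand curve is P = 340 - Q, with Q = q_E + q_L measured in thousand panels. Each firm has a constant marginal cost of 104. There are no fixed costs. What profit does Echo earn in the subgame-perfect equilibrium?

6962

The follower Larkspur best-responds to any q_E: π_L = (340 - Q)q_L - 104q_L.
∂π_L/∂q_L = 236 - q_E - 2q_L = 0 gives the reaction function q_L = (236 - q_E)/2.
Echo substitutes q_L(q_E) into its own profit: π_E = q_E(340 - q_E - (236 - q_E)/2) - 104q_E = (222 - (1/2)q_E)q_E - 104q_E.
Maximising: ∂π_E/∂q_E = 118 - q_E = 0, giving q_E = 118.
Then q_L = (236 - 118)/2 = 59.
Price P = 340 - 177 = 163.
Echo's profit: (163 - 104)·118 = 6962.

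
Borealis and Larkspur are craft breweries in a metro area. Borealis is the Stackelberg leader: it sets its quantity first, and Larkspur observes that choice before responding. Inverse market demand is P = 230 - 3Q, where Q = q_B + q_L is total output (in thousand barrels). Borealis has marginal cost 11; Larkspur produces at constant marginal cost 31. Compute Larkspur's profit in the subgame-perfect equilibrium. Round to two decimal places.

526.69

Solve by backward induction. Given q_B, the follower Larkspur maximises π_L = (230 - 3q_B - 3q_L)q_L - 31q_L.
∂π_L/∂q_L = 199 - 3q_B - 6q_L = 0 gives the reaction function q_L = (199 - 3q_B)/6.
The leader anticipates this reaction. Substituting into P = 230 - 3Q gives P = 261/2 - (3/2)q_B, so π_B = (261/2 - (3/2)q_B)q_B - 11q_B.
The leader's first-order condition 239/2 - 3q_B = 0 yields q_B = 239/6.
Then q_L = (199 - 3·(239/6))/6 = 53/4.
Price P = 230 - 3·(637/12) = 283/4.
Larkspur's profit: (283/4 - 31)·(53/4) = 526.6875.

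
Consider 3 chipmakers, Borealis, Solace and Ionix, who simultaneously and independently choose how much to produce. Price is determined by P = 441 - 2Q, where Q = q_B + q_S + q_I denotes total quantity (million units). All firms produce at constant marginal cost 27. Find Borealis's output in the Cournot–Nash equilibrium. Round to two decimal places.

A representative firm's profit is π_i = q_i(441 - 2Q) - 27q_i.
First-order condition (treating rivals' output as given): 414 - 4q_i - 2·Σ_{j≠i} q_j = 0.
With identical firms every q_j equals q_i, so Σ_{j≠i} q_j = 2q_i and 414 = 8q_i, giving q_i = 207/4.

51.75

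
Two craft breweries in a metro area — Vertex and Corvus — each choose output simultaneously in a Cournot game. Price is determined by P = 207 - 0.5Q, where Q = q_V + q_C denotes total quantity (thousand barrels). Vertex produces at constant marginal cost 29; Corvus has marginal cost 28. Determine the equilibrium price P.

Vertex's profit: π_V = (207 - 0.5Q)q_V - (29q_V). Setting ∂π_V/∂q_V = 0: 178 - q_V - (1/2)(q_C) = 0.
Corvus's first-order condition: 179 - q_C - (1/2)(q_V) = 0.
Best responses: q_V = (178 - (1/2)q_C), q_C = (179 - (1/2)q_V).
Substituting one into the other gives q_V = 118 and q_C = 120.
Total output Q = 238, so price P = 207 - (1/2)·238 = 88.

88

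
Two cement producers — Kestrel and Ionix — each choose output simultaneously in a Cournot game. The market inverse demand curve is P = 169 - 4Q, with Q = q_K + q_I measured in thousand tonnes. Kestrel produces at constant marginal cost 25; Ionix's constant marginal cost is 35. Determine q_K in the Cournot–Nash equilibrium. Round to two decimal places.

12.83

Kestrel's profit: π_K = (169 - 4Q)q_K - (25q_K). Setting ∂π_K/∂q_K = 0: 144 - 8q_K - 4(q_I) = 0.
Ionix's profit: π_I = (169 - 4Q)q_I - (35q_I). Setting ∂π_I/∂q_I = 0: 134 - 8q_I - 4(q_K) = 0.
Rearranging gives the reaction functions q_K = (144 - 4q_I)/8 and q_I = (134 - 4q_K)/8.
Solving the pair: q_K = 77/6, q_I = 31/3.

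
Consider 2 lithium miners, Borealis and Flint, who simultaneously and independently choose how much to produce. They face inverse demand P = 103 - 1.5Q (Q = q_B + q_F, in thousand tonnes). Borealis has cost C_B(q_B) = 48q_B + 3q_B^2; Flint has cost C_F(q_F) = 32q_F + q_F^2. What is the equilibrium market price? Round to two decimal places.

Borealis's profit: π_B = (103 - 1.5Q)q_B - (48q_B + 3q_B²). Setting ∂π_B/∂q_B = 0: 55 - 9q_B - (3/2)(q_F) = 0.
Flint's profit: π_F = (103 - 1.5Q)q_F - (32q_F + q_F²). Setting ∂π_F/∂q_F = 0: 71 - 5q_F - (3/2)(q_B) = 0.
Rearranging gives the reaction functions q_B = (55 - (3/2)q_F)/9 and q_F = (71 - (3/2)q_B)/5.
Solving the pair: q_B = 674/171, q_F = 742/57.
Total output Q = 16.9591, so price P = 103 - (3/2)·16.9591 = 77.5614.

77.56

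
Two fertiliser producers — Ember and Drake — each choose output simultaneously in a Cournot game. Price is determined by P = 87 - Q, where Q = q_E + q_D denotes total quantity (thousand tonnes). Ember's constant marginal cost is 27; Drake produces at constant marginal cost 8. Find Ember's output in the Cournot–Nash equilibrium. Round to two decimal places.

Ember's profit: π_E = (87 - Q)q_E - (27q_E). Setting ∂π_E/∂q_E = 0: 60 - 2q_E - (q_D) = 0.
Drake's first-order condition: 79 - 2q_D - (q_E) = 0.
So q_E = (60 - q_D)/2 and q_D = (79 - q_E)/2.
Substituting one into the other gives q_E = 41/3 and q_D = 98/3.

13.67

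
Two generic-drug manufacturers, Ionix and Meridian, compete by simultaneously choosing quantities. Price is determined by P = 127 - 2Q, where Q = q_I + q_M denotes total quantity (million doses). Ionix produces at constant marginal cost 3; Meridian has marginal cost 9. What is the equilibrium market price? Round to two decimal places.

Ionix's profit: π_I = (127 - 2Q)q_I - (3q_I). Setting ∂π_I/∂q_I = 0: 124 - 4q_I - 2(q_M) = 0.
Meridian's profit: π_M = (127 - 2Q)q_M - (9q_M). Setting ∂π_M/∂q_M = 0: 118 - 4q_M - 2(q_I) = 0.
So q_I = (124 - 2q_M)/4 and q_M = (118 - 2q_I)/4.
Solving the pair: q_I = 65/3, q_M = 56/3.
Total output Q = 121/3, so price P = 127 - 2·(121/3) = 139/3.

46.33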